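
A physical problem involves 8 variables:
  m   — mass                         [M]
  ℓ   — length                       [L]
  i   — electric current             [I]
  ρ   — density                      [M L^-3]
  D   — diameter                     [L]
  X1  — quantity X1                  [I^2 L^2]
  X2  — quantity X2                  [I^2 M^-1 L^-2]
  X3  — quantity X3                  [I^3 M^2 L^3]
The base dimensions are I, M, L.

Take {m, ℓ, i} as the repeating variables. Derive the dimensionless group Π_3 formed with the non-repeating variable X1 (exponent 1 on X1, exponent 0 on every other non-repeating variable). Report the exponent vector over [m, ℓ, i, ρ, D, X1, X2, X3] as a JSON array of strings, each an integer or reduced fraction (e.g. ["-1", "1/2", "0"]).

Exponent matrix [I,M,L] × [m,ℓ,i,ρ,D,X1,X2,X3]:
  I: [ 0  0  1  0  0  2  2  3]
  M: [ 1  0  0  1  0  0 -1  2]
  L: [ 0  1  0 -3  1  2 -2  3]
Row reduction gives pivot columns m,ℓ,i; rank = 3
Pivot set = {m,ℓ,i}, free = {ρ,D,X1,X2,X3}
RREF:
  r0: [   1    0    0    1    0    0   -1    2]
  r1: [   0    1    0   -3    1    2   -2    3]
  r2: [   0    0    1    0    0    2    2    3]
Fix exponent of X1 at 1, ρ at 0, D at 0, X2 at 0, X3 at 0; solve each RREF row for its pivot's exponent:
  r0: exp(m) + (0)·1 = 0 ⇒ exp(m) = 0
  r1: exp(ℓ) + (2)·1 = 0 ⇒ exp(ℓ) = -2
  r2: exp(i) + (2)·1 = 0 ⇒ exp(i) = -2
Π_3 = ℓ^-2 · i^-2 · X1

["0", "-2", "-2", "0", "0", "1", "0", "0"]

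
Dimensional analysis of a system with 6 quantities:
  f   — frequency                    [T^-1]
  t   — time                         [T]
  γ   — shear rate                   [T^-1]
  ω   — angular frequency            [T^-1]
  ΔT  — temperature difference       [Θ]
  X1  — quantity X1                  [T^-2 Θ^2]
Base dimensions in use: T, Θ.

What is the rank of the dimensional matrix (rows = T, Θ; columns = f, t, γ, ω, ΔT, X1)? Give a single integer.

2

Write exponents as rows T,Θ / cols f,t,γ,ω,ΔT,X1:
  T: [-1  1 -1 -1  0 -2]
  Θ: [ 0  0  0  0  1  2]
Row reduction gives pivot columns f,ΔT; rank = 2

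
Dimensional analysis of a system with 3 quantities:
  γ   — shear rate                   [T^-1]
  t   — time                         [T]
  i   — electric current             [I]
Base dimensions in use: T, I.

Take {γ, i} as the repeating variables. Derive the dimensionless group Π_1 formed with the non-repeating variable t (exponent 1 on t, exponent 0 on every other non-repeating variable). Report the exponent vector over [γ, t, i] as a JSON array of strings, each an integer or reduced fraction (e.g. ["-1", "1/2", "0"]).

Write exponents as rows T,I / cols γ,t,i:
  T: [-1  1  0]
  I: [ 0  0  1]
Echelon form has 2 nonzero rows (pivots: γ,i)
Repeat: γ,i; free: t
RREF:
  r0: [   1   -1    0]
  r1: [   0    0    1]
Fix exponent of t at 1; solve each RREF row for its pivot's exponent:
  r0: exp(γ) + (-1)·1 = 0 ⇒ exp(γ) = 1
  r1: exp(i) + (0)·1 = 0 ⇒ exp(i) = 0
Π_1 = γ · t

["1", "1", "0"]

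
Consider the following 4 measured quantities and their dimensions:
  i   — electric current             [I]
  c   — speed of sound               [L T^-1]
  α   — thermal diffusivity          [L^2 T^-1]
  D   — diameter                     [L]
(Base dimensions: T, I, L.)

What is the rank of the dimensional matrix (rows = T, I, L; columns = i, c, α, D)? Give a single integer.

3

Dimensional matrix (T×I×L by i×c×α×D):
  T: [ 0 -1 -1  0]
  I: [ 1  0  0  0]
  L: [ 0  1  2  1]
RREF → pivots at {i,c,α} ⇒ r = 3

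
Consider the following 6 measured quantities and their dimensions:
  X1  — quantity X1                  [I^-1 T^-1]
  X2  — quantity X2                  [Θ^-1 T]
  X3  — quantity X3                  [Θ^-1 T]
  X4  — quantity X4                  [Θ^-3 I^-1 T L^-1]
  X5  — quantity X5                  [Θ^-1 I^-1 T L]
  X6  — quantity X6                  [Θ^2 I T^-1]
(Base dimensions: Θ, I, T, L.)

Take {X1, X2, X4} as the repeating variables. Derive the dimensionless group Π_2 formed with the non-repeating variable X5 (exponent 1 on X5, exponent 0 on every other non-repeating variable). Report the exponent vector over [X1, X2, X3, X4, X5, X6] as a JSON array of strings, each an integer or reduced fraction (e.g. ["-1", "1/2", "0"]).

Dimensional matrix (Θ×I×T×L by X1×X2×X3×X4×X5×X6):
  Θ: [ 0 -1 -1 -3 -1  2]
  I: [-1  0  0 -1 -1  1]
  T: [-1  1  1  1  1 -1]
  L: [ 0  0  0 -1  1  0]
Echelon form has 3 nonzero rows (pivots: X1,X2,X4)
Pivot set = {X1,X2,X4}, free = {X3,X5,X6}
RREF:
  r0: [   1    0    0    0    2   -1]
  r1: [   0    1    1    0    4   -2]
  r2: [   0    0    0    1   -1    0]
  r3: [   0    0    0    0    0    0]
Fix exponent of X5 at 1, X3 at 0, X6 at 0; solve each RREF row for its pivot's exponent:
  r0: exp(X1) + (2)·1 = 0 ⇒ exp(X1) = -2
  r1: exp(X2) + (4)·1 = 0 ⇒ exp(X2) = -4
  r2: exp(X4) + (-1)·1 = 0 ⇒ exp(X4) = 1
Π_2 = X1^-2 · X2^-4 · X4 · X5

["-2", "-4", "0", "1", "1", "0"]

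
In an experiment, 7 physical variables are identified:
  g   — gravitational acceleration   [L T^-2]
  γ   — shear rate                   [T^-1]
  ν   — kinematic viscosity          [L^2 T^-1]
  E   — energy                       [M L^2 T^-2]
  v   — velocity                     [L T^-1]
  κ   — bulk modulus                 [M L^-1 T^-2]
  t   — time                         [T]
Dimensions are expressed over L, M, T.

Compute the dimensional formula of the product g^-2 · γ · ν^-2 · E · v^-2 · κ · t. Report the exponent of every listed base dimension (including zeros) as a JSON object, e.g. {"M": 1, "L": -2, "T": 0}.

Exponent matrix [L,M,T] × [g,γ,ν,E,v,κ,t]:
  L: [ 1  0  2  2  1 -1  0]
  M: [ 0  0  0  1  0  1  0]
  T: [-2 -1 -1 -2 -1 -2  1]
  [L]: (-2)·1+(1)·0+(-2)·2+(1)·2+(-2)·1+(1)·-1+(1)·0 = -7
  [M]: (-2)·0+(1)·0+(-2)·0+(1)·1+(-2)·0+(1)·1+(1)·0 = 2
  [T]: (-2)·-2+(1)·-1+(-2)·-1+(1)·-2+(-2)·-1+(1)·-2+(1)·1 = 4
⇒ L^-7 M^2 T^4

{"L": -7, "M": 2, "T": 4}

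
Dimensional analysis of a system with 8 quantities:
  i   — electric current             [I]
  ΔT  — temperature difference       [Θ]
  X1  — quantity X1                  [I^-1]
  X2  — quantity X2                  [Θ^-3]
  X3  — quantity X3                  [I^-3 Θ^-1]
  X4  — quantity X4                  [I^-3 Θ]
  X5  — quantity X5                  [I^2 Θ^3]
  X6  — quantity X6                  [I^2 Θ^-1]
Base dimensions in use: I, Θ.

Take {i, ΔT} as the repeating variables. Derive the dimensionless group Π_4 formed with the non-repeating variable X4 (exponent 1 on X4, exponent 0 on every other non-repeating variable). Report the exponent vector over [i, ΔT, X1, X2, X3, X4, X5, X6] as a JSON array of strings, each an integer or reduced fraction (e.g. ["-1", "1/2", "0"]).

Exponent matrix [I,Θ] × [i,ΔT,X1,X2,X3,X4,X5,X6]:
  I: [ 1  0 -1  0 -3 -3  2  2]
  Θ: [ 0  1  0 -3 -1  1  3 -1]
Row reduction gives pivot columns i,ΔT; rank = 2
Repeat: i,ΔT; free: X1,X2,X3,X4,X5,X6
RREF:
  r0: [   1    0   -1    0   -3   -3    2    2]
  r1: [   0    1    0   -3   -1    1    3   -1]
Fix exponent of X4 at 1, X1 at 0, X2 at 0, X3 at 0, X5 at 0, X6 at 0; solve each RREF row for its pivot's exponent:
  r0: exp(i) + (-3)·1 = 0 ⇒ exp(i) = 3
  r1: exp(ΔT) + (1)·1 = 0 ⇒ exp(ΔT) = -1
Π_4 = i^3 · ΔT^-1 · X4

["3", "-1", "0", "0", "0", "1", "0", "0"]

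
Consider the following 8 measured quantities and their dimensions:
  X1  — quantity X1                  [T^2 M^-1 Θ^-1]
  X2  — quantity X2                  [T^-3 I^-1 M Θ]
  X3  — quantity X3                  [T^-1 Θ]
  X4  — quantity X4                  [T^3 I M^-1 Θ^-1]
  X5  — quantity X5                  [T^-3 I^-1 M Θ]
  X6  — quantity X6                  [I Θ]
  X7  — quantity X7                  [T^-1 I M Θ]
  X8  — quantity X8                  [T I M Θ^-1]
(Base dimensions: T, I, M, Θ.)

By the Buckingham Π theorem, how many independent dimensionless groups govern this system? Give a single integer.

5

Exponent matrix [T,I,M,Θ] × [X1,X2,X3,X4,X5,X6,X7,X8]:
  T: [ 2 -3 -1  3 -3  0 -1  1]
  I: [ 0 -1  0  1 -1  1  1  1]
  M: [-1  1  0 -1  1  0  1  1]
  Θ: [-1  1  1 -1  1  1  1 -1]
Row reduction gives pivot columns X1,X2,X3; rank = 3
Π count = n − r = 8 − 3 = 5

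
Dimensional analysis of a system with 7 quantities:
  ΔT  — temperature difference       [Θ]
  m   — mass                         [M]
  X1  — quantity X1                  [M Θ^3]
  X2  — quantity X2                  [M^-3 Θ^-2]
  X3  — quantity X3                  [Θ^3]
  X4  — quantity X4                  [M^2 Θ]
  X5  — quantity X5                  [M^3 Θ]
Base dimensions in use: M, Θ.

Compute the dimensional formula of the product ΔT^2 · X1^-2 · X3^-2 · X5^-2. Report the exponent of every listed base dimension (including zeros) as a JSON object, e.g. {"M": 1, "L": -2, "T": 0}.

Write exponents as rows M,Θ / cols ΔT,m,X1,X2,X3,X4,X5:
  M: [ 0  1  1 -3  0  2  3]
  Θ: [ 1  0  3 -2  3  1  1]
  [M]: (2)·0+(-2)·1+(-2)·0+(-2)·3 = -8
  [Θ]: (2)·1+(-2)·3+(-2)·3+(-2)·1 = -12
⇒ M^-8 Θ^-12

{"M": -8, "Θ": -12}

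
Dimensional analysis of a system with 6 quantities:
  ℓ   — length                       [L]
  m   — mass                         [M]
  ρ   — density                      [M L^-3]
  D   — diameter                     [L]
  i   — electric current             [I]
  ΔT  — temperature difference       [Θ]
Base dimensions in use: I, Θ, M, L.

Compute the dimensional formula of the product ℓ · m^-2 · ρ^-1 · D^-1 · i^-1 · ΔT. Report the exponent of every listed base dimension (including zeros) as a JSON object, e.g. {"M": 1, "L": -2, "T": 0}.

{"I": -1, "Θ": 1, "M": -3, "L": 3}

Dimensional matrix (I×Θ×M×L by ℓ×m×ρ×D×i×ΔT):
  I: [ 0  0  0  0  1  0]
  Θ: [ 0  0  0  0  0  1]
  M: [ 0  1  1  0  0  0]
  L: [ 1  0 -3  1  0  0]
  [I]: (1)·0+(-2)·0+(-1)·0+(-1)·0+(-1)·1+(1)·0 = -1
  [Θ]: (1)·0+(-2)·0+(-1)·0+(-1)·0+(-1)·0+(1)·1 = 1
  [M]: (1)·0+(-2)·1+(-1)·1+(-1)·0+(-1)·0+(1)·0 = -3
  [L]: (1)·1+(-2)·0+(-1)·-3+(-1)·1+(-1)·0+(1)·0 = 3
⇒ I^-1 Θ M^-3 L^3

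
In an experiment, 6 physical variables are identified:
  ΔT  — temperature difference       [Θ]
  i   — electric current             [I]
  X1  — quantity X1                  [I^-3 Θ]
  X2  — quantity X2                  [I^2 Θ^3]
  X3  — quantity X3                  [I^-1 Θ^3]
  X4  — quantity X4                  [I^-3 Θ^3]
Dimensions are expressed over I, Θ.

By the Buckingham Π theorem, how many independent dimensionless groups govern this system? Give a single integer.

Dimensional matrix (I×Θ by ΔT×i×X1×X2×X3×X4):
  I: [ 0  1 -3  2 -1 -3]
  Θ: [ 1  0  1  3  3  3]
Echelon form has 2 nonzero rows (pivots: ΔT,i)
Π count = n − r = 6 − 2 = 4

4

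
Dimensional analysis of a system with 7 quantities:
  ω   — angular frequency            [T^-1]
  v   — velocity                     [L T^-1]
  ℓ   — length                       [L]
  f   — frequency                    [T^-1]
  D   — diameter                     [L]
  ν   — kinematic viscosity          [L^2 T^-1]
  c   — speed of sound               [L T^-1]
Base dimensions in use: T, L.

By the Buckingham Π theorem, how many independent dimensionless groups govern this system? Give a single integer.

Dimensional matrix (T×L by ω×v×ℓ×f×D×ν×c):
  T: [-1 -1  0 -1  0 -1 -1]
  L: [ 0  1  1  0  1  2  1]
Row reduction gives pivot columns ω,v; rank = 2
7 vars − rank 2 = 5 Π groups

5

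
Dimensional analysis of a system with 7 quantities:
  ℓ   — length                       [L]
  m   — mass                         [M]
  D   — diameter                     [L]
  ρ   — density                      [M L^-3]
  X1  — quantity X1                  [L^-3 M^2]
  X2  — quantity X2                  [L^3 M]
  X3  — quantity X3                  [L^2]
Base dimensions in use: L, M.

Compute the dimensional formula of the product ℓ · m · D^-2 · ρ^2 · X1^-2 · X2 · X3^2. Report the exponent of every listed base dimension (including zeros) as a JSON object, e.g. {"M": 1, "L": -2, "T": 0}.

Dimensional matrix (L×M by ℓ×m×D×ρ×X1×X2×X3):
  L: [ 1  0  1 -3 -3  3  2]
  M: [ 0  1  0  1  2  1  0]
  [L]: (1)·1+(1)·0+(-2)·1+(2)·-3+(-2)·-3+(1)·3+(2)·2 = 6
  [M]: (1)·0+(1)·1+(-2)·0+(2)·1+(-2)·2+(1)·1+(2)·0 = 0
⇒ L^6

{"L": 6, "M": 0}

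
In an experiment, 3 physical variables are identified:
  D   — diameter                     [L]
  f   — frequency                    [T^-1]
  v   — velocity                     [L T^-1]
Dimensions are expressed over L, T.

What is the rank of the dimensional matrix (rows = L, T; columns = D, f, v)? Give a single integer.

Exponent matrix [L,T] × [D,f,v]:
  L: [ 1  0  1]
  T: [ 0 -1 -1]
Row reduction gives pivot columns D,f; rank = 2

2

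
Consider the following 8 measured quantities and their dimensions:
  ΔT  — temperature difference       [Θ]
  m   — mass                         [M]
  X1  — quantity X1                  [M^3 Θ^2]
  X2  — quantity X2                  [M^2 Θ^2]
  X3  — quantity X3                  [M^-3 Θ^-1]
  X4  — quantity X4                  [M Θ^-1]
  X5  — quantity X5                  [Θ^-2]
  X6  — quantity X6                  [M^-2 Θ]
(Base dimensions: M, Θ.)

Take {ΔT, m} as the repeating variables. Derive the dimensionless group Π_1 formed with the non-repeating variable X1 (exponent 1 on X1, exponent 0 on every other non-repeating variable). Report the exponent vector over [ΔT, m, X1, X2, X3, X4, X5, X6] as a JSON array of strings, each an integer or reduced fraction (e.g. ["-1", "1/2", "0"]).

Exponent matrix [M,Θ] × [ΔT,m,X1,X2,X3,X4,X5,X6]:
  M: [ 0  1  3  2 -3  1  0 -2]
  Θ: [ 1  0  2  2 -1 -1 -2  1]
Echelon form has 2 nonzero rows (pivots: ΔT,m)
Repeat: ΔT,m; free: X1,X2,X3,X4,X5,X6
RREF:
  r0: [   1    0    2    2   -1   -1   -2    1]
  r1: [   0    1    3    2   -3    1    0   -2]
Fix exponent of X1 at 1, X2 at 0, X3 at 0, X4 at 0, X5 at 0, X6 at 0; solve each RREF row for its pivot's exponent:
  r0: exp(ΔT) + (2)·1 = 0 ⇒ exp(ΔT) = -2
  r1: exp(m) + (3)·1 = 0 ⇒ exp(m) = -3
Π_1 = ΔT^-2 · m^-3 · X1

["-2", "-3", "1", "0", "0", "0", "0", "0"]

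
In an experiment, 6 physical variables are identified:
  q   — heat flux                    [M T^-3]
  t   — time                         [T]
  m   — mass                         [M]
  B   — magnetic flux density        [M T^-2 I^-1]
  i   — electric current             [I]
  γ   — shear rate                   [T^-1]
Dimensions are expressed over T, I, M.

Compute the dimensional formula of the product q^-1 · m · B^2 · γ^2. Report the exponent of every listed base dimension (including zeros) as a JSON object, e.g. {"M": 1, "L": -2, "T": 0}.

Exponent matrix [T,I,M] × [q,t,m,B,i,γ]:
  T: [-3  1  0 -2  0 -1]
  I: [ 0  0  0 -1  1  0]
  M: [ 1  0  1  1  0  0]
  [T]: (-1)·-3+(1)·0+(2)·-2+(2)·-1 = -3
  [I]: (-1)·0+(1)·0+(2)·-1+(2)·0 = -2
  [M]: (-1)·1+(1)·1+(2)·1+(2)·0 = 2
⇒ T^-3 I^-2 M^2

{"T": -3, "I": -2, "M": 2}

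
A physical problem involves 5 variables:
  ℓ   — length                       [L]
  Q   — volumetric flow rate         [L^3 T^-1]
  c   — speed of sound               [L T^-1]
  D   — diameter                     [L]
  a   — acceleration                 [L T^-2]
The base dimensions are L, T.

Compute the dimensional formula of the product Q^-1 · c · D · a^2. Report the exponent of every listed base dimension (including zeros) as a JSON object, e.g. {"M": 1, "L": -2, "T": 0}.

Exponent matrix [L,T] × [ℓ,Q,c,D,a]:
  L: [ 1  3  1  1  1]
  T: [ 0 -1 -1  0 -2]
  [L]: (-1)·3+(1)·1+(1)·1+(2)·1 = 1
  [T]: (-1)·-1+(1)·-1+(1)·0+(2)·-2 = -4
⇒ L T^-4

{"L": 1, "T": -4}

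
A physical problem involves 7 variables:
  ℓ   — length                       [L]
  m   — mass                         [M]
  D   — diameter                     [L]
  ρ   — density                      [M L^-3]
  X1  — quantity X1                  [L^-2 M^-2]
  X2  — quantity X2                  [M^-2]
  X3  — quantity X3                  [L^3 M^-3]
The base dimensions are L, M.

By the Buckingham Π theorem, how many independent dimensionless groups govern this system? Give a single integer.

5

Write exponents as rows L,M / cols ℓ,m,D,ρ,X1,X2,X3:
  L: [ 1  0  1 -3 -2  0  3]
  M: [ 0  1  0  1 -2 -2 -3]
Row reduction gives pivot columns ℓ,m; rank = 2
Π count = n − r = 7 − 2 = 5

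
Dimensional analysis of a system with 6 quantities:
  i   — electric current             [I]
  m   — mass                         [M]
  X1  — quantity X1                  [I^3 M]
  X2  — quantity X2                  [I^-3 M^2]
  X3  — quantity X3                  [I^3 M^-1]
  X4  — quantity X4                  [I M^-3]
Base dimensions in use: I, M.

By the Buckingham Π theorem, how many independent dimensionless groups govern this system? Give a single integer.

4

Dimensional matrix (I×M by i×m×X1×X2×X3×X4):
  I: [ 1  0  3 -3  3  1]
  M: [ 0  1  1  2 -1 -3]
RREF → pivots at {i,m} ⇒ r = 2
n=6, r=2 ⇒ 4 dimensionless groups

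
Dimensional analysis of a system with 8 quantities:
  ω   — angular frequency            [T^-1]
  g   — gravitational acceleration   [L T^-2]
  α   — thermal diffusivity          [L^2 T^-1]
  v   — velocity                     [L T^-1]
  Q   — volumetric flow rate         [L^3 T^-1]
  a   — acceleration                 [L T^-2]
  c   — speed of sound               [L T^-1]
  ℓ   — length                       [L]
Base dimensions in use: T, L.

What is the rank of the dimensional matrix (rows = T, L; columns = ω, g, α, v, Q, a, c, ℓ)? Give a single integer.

2

Write exponents as rows T,L / cols ω,g,α,v,Q,a,c,ℓ:
  T: [-1 -2 -1 -1 -1 -2 -1  0]
  L: [ 0  1  2  1  3  1  1  1]
Row reduction gives pivot columns ω,g; rank = 2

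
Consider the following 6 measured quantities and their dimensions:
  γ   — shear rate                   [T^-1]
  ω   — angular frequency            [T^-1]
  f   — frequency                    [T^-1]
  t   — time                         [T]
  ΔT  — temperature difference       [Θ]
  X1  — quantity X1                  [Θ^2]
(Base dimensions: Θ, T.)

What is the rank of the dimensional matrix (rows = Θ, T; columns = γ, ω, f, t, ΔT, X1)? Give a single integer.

2

Exponent matrix [Θ,T] × [γ,ω,f,t,ΔT,X1]:
  Θ: [ 0  0  0  0  1  2]
  T: [-1 -1 -1  1  0  0]
Echelon form has 2 nonzero rows (pivots: γ,ΔT)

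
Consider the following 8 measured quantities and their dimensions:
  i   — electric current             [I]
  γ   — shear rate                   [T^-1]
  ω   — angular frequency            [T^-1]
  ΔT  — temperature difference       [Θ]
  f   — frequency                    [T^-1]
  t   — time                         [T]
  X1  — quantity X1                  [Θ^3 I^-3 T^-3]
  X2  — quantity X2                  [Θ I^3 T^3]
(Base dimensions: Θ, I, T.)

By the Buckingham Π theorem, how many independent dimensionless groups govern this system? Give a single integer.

Exponent matrix [Θ,I,T] × [i,γ,ω,ΔT,f,t,X1,X2]:
  Θ: [ 0  0  0  1  0  0  3  1]
  I: [ 1  0  0  0  0  0 -3  3]
  T: [ 0 -1 -1  0 -1  1 -3  3]
Echelon form has 3 nonzero rows (pivots: i,γ,ΔT)
8 vars − rank 3 = 5 Π groups

5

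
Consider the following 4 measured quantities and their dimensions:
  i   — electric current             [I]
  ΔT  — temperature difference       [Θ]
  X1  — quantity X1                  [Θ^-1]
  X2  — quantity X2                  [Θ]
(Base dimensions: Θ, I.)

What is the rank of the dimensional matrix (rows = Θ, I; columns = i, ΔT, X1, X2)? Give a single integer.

Write exponents as rows Θ,I / cols i,ΔT,X1,X2:
  Θ: [ 0  1 -1  1]
  I: [ 1  0  0  0]
Row reduction gives pivot columns i,ΔT; rank = 2

2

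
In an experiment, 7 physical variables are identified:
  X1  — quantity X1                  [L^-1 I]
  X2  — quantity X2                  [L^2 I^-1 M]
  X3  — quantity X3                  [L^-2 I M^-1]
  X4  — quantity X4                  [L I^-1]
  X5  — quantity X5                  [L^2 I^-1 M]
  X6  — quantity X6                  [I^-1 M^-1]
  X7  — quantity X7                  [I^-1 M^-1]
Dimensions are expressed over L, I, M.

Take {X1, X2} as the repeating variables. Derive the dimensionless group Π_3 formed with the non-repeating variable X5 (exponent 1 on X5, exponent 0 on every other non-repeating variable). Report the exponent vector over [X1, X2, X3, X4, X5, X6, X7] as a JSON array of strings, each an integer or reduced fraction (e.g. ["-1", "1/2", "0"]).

Write exponents as rows L,I,M / cols X1,X2,X3,X4,X5,X6,X7:
  L: [-1  2 -2  1  2  0  0]
  I: [ 1 -1  1 -1 -1 -1 -1]
  M: [ 0  1 -1  0  1 -1 -1]
Row reduction gives pivot columns X1,X2; rank = 2
Pivot set = {X1,X2}, free = {X3,X4,X5,X6,X7}
RREF:
  r0: [   1    0    0   -1    0   -2   -2]
  r1: [   0    1   -1    0    1   -1   -1]
  r2: [   0    0    0    0    0    0    0]
Fix exponent of X5 at 1, X3 at 0, X4 at 0, X6 at 0, X7 at 0; solve each RREF row for its pivot's exponent:
  r0: exp(X1) + (0)·1 = 0 ⇒ exp(X1) = 0
  r1: exp(X2) + (1)·1 = 0 ⇒ exp(X2) = -1
Π_3 = X2^-1 · X5

["0", "-1", "0", "0", "1", "0", "0"]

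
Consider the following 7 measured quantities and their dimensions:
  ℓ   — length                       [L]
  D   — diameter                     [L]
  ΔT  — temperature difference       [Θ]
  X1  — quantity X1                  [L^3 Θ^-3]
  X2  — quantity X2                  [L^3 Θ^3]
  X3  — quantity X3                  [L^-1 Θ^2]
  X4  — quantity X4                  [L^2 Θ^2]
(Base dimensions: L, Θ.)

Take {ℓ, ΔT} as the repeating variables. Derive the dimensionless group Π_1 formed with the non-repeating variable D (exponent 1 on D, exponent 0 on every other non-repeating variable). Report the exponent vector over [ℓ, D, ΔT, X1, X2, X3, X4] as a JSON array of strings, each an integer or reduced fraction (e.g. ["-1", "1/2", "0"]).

["-1", "1", "0", "0", "0", "0", "0"]

Exponent matrix [L,Θ] × [ℓ,D,ΔT,X1,X2,X3,X4]:
  L: [ 1  1  0  3  3 -1  2]
  Θ: [ 0  0  1 -3  3  2  2]
Echelon form has 2 nonzero rows (pivots: ℓ,ΔT)
Pivot set = {ℓ,ΔT}, free = {D,X1,X2,X3,X4}
RREF:
  r0: [   1    1    0    3    3   -1    2]
  r1: [   0    0    1   -3    3    2    2]
Fix exponent of D at 1, X1 at 0, X2 at 0, X3 at 0, X4 at 0; solve each RREF row for its pivot's exponent:
  r0: exp(ℓ) + (1)·1 = 0 ⇒ exp(ℓ) = -1
  r1: exp(ΔT) + (0)·1 = 0 ⇒ exp(ΔT) = 0
Π_1 = ℓ^-1 · D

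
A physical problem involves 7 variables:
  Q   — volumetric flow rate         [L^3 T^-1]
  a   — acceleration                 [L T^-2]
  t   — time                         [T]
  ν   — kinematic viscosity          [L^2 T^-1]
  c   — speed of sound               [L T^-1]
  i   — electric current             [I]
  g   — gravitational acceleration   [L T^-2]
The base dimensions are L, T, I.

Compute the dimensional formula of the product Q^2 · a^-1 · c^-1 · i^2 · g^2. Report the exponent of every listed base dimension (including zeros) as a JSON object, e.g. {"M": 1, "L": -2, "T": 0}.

Exponent matrix [L,T,I] × [Q,a,t,ν,c,i,g]:
  L: [ 3  1  0  2  1  0  1]
  T: [-1 -2  1 -1 -1  0 -2]
  I: [ 0  0  0  0  0  1  0]
  [L]: (2)·3+(-1)·1+(-1)·1+(2)·0+(2)·1 = 6
  [T]: (2)·-1+(-1)·-2+(-1)·-1+(2)·0+(2)·-2 = -3
  [I]: (2)·0+(-1)·0+(-1)·0+(2)·1+(2)·0 = 2
⇒ L^6 T^-3 I^2

{"L": 6, "T": -3, "I": 2}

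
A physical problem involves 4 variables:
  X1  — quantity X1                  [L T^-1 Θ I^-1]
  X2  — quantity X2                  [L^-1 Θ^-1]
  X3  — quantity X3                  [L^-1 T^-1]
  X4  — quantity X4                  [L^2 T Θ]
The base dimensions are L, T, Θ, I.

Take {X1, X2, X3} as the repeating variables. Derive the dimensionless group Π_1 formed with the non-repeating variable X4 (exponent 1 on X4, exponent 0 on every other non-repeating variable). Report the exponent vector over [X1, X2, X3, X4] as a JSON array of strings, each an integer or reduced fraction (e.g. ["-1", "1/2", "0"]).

["0", "1", "1", "1"]

Write exponents as rows L,T,Θ,I / cols X1,X2,X3,X4:
  L: [ 1 -1 -1  2]
  T: [-1  0 -1  1]
  Θ: [ 1 -1  0  1]
  I: [-1  0  0  0]
Echelon form has 3 nonzero rows (pivots: X1,X2,X3)
Repeat: X1,X2,X3; free: X4
RREF:
  r0: [   1    0    0    0]
  r1: [   0    1    0   -1]
  r2: [   0    0    1   -1]
  r3: [   0    0    0    0]
Fix exponent of X4 at 1; solve each RREF row for its pivot's exponent:
  r0: exp(X1) + (0)·1 = 0 ⇒ exp(X1) = 0
  r1: exp(X2) + (-1)·1 = 0 ⇒ exp(X2) = 1
  r2: exp(X3) + (-1)·1 = 0 ⇒ exp(X3) = 1
Π_1 = X2 · X3 · X4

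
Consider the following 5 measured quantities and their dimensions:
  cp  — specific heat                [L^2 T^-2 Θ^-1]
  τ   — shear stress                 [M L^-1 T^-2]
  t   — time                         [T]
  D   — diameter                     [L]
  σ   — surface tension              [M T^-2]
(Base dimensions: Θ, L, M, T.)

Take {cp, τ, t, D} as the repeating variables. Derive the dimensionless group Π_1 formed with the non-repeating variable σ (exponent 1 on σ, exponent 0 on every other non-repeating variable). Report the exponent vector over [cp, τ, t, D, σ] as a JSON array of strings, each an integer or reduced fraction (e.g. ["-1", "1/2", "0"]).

["0", "-1", "0", "-1", "1"]

Exponent matrix [Θ,L,M,T] × [cp,τ,t,D,σ]:
  Θ: [-1  0  0  0  0]
  L: [ 2 -1  0  1  0]
  M: [ 0  1  0  0  1]
  T: [-2 -2  1  0 -2]
Row reduction gives pivot columns cp,τ,t,D; rank = 4
Pivot set = {cp,τ,t,D}, free = {σ}
RREF:
  r0: [   1    0    0    0    0]
  r1: [   0    1    0    0    1]
  r2: [   0    0    1    0    0]
  r3: [   0    0    0    1    1]
Fix exponent of σ at 1; solve each RREF row for its pivot's exponent:
  r0: exp(cp) + (0)·1 = 0 ⇒ exp(cp) = 0
  r1: exp(τ) + (1)·1 = 0 ⇒ exp(τ) = -1
  r2: exp(t) + (0)·1 = 0 ⇒ exp(t) = 0
  r3: exp(D) + (1)·1 = 0 ⇒ exp(D) = -1
Π_1 = τ^-1 · D^-1 · σ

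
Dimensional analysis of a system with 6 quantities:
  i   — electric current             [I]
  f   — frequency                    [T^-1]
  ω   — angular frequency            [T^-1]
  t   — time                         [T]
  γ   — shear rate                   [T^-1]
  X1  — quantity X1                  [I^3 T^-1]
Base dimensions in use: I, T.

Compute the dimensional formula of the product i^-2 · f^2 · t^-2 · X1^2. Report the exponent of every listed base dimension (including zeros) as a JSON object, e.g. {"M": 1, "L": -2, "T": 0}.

Exponent matrix [I,T] × [i,f,ω,t,γ,X1]:
  I: [ 1  0  0  0  0  3]
  T: [ 0 -1 -1  1 -1 -1]
  [I]: (-2)·1+(2)·0+(-2)·0+(2)·3 = 4
  [T]: (-2)·0+(2)·-1+(-2)·1+(2)·-1 = -6
⇒ I^4 T^-6

{"I": 4, "T": -6}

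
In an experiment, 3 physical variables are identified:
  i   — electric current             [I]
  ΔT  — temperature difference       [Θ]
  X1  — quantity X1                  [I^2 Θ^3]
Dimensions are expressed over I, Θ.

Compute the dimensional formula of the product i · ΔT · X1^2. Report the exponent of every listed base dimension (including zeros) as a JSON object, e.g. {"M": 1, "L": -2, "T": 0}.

Exponent matrix [I,Θ] × [i,ΔT,X1]:
  I: [ 1  0  2]
  Θ: [ 0  1  3]
  [I]: (1)·1+(1)·0+(2)·2 = 5
  [Θ]: (1)·0+(1)·1+(2)·3 = 7
⇒ I^5 Θ^7

{"I": 5, "Θ": 7}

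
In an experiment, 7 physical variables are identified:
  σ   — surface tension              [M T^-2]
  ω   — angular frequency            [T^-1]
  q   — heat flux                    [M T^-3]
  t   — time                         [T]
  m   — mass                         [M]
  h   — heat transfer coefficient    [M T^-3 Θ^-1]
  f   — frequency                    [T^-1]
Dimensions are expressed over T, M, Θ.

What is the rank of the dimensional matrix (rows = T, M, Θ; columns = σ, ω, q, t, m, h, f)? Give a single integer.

3

Write exponents as rows T,M,Θ / cols σ,ω,q,t,m,h,f:
  T: [-2 -1 -3  1  0 -3 -1]
  M: [ 1  0  1  0  1  1  0]
  Θ: [ 0  0  0  0  0 -1  0]
Row reduction gives pivot columns σ,ω,h; rank = 3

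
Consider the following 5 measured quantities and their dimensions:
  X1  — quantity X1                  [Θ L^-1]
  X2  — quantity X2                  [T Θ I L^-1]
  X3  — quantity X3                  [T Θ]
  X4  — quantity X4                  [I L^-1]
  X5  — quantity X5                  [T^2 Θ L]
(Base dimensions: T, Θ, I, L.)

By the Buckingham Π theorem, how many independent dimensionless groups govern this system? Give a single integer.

Exponent matrix [T,Θ,I,L] × [X1,X2,X3,X4,X5]:
  T: [ 0  1  1  0  2]
  Θ: [ 1  1  1  0  1]
  I: [ 0  1  0  1  0]
  L: [-1 -1  0 -1  1]
RREF → pivots at {X1,X2,X3} ⇒ r = 3
n=5, r=3 ⇒ 2 dimensionless groups

2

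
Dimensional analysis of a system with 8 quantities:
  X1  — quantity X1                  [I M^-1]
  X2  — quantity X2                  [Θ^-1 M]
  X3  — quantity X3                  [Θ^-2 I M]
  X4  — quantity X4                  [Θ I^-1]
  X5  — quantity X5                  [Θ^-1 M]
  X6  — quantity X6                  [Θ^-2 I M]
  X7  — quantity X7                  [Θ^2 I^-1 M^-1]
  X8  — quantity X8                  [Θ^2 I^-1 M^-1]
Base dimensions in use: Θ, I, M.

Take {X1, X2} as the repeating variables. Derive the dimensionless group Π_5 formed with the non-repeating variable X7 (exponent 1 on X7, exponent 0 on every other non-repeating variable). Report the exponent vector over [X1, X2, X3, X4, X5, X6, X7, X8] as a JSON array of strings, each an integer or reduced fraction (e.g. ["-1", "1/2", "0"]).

["1", "2", "0", "0", "0", "0", "1", "0"]

Exponent matrix [Θ,I,M] × [X1,X2,X3,X4,X5,X6,X7,X8]:
  Θ: [ 0 -1 -2  1 -1 -2  2  2]
  I: [ 1  0  1 -1  0  1 -1 -1]
  M: [-1  1  1  0  1  1 -1 -1]
Echelon form has 2 nonzero rows (pivots: X1,X2)
Repeat: X1,X2; free: X3,X4,X5,X6,X7,X8
RREF:
  r0: [   1    0    1   -1    0    1   -1   -1]
  r1: [   0    1    2   -1    1    2   -2   -2]
  r2: [   0    0    0    0    0    0    0    0]
Fix exponent of X7 at 1, X3 at 0, X4 at 0, X5 at 0, X6 at 0, X8 at 0; solve each RREF row for its pivot's exponent:
  r0: exp(X1) + (-1)·1 = 0 ⇒ exp(X1) = 1
  r1: exp(X2) + (-2)·1 = 0 ⇒ exp(X2) = 2
Π_5 = X1 · X2^2 · X7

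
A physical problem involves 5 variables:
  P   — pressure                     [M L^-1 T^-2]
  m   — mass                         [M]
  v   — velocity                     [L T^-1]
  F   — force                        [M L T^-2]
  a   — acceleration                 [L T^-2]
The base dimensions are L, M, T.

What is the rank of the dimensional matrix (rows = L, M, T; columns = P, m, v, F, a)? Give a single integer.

Exponent matrix [L,M,T] × [P,m,v,F,a]:
  L: [-1  0  1  1  1]
  M: [ 1  1  0  1  0]
  T: [-2  0 -1 -2 -2]
RREF → pivots at {P,m,v} ⇒ r = 3

3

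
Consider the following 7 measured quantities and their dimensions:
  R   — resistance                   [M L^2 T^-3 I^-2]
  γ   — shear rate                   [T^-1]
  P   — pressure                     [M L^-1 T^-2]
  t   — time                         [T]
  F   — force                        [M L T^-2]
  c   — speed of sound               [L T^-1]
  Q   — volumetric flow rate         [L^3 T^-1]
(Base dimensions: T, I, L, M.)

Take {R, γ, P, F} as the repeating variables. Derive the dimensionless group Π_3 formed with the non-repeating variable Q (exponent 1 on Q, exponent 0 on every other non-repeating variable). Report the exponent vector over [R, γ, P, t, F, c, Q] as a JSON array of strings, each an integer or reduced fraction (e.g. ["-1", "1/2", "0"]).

Dimensional matrix (T×I×L×M by R×γ×P×t×F×c×Q):
  T: [-3 -1 -2  1 -2 -1 -1]
  I: [-2  0  0  0  0  0  0]
  L: [ 2  0 -1  0  1  1  3]
  M: [ 1  0  1  0  1  0  0]
Echelon form has 4 nonzero rows (pivots: R,γ,P,F)
Pivot set = {R,γ,P,F}, free = {t,c,Q}
RREF:
  r0: [   1    0    0    0    0    0    0]
  r1: [   0    1    0   -1    0    1    1]
  r2: [   0    0    1    0    0 -1/2 -3/2]
  r3: [   0    0    0    0    1  1/2  3/2]
Fix exponent of Q at 1, t at 0, c at 0; solve each RREF row for its pivot's exponent:
  r0: exp(R) + (0)·1 = 0 ⇒ exp(R) = 0
  r1: exp(γ) + (1)·1 = 0 ⇒ exp(γ) = -1
  r2: exp(P) + (-3/2)·1 = 0 ⇒ exp(P) = 3/2
  r3: exp(F) + (3/2)·1 = 0 ⇒ exp(F) = -3/2
Π_3 = γ^-1 · P^(3/2) · F^(-3/2) · Q

["0", "-1", "3/2", "0", "-3/2", "0", "1"]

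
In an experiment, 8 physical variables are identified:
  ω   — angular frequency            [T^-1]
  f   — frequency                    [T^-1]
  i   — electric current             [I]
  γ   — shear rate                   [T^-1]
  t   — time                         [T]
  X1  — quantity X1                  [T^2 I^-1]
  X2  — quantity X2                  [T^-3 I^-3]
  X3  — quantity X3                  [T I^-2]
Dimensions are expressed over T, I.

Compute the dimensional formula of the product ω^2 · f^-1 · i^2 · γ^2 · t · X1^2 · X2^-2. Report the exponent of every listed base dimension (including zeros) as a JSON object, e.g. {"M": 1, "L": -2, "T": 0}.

Write exponents as rows T,I / cols ω,f,i,γ,t,X1,X2,X3:
  T: [-1 -1  0 -1  1  2 -3  1]
  I: [ 0  0  1  0  0 -1 -3 -2]
  [T]: (2)·-1+(-1)·-1+(2)·0+(2)·-1+(1)·1+(2)·2+(-2)·-3 = 8
  [I]: (2)·0+(-1)·0+(2)·1+(2)·0+(1)·0+(2)·-1+(-2)·-3 = 6
⇒ T^8 I^6

{"T": 8, "I": 6}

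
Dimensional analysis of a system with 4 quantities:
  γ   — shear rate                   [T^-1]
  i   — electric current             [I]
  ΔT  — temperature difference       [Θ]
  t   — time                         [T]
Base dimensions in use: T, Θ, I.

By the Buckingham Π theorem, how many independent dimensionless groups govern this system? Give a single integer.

Write exponents as rows T,Θ,I / cols γ,i,ΔT,t:
  T: [-1  0  0  1]
  Θ: [ 0  0  1  0]
  I: [ 0  1  0  0]
RREF → pivots at {γ,i,ΔT} ⇒ r = 3
Π count = n − r = 4 − 3 = 1

1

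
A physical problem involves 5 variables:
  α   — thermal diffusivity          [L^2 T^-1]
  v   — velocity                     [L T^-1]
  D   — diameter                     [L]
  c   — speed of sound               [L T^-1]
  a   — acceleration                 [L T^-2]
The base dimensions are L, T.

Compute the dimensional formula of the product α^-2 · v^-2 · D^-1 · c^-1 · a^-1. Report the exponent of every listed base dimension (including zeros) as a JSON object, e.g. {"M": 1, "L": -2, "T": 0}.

Dimensional matrix (L×T by α×v×D×c×a):
  L: [ 2  1  1  1  1]
  T: [-1 -1  0 -1 -2]
  [L]: (-2)·2+(-2)·1+(-1)·1+(-1)·1+(-1)·1 = -9
  [T]: (-2)·-1+(-2)·-1+(-1)·0+(-1)·-1+(-1)·-2 = 7
⇒ L^-9 T^7

{"L": -9, "T": 7}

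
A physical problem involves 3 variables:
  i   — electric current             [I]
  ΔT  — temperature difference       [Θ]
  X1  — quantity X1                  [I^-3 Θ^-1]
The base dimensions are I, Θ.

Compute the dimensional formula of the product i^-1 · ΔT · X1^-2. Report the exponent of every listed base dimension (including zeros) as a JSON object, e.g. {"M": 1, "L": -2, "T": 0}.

{"I": 5, "Θ": 3}

Write exponents as rows I,Θ / cols i,ΔT,X1:
  I: [ 1  0 -3]
  Θ: [ 0  1 -1]
  [I]: (-1)·1+(1)·0+(-2)·-3 = 5
  [Θ]: (-1)·0+(1)·1+(-2)·-1 = 3
⇒ I^5 Θ^3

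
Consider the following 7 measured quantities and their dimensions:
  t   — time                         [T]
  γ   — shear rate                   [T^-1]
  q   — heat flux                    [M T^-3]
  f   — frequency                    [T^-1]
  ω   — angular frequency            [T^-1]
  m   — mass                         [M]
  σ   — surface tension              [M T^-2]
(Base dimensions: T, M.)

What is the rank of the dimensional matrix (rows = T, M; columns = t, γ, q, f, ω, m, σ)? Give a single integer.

Write exponents as rows T,M / cols t,γ,q,f,ω,m,σ:
  T: [ 1 -1 -3 -1 -1  0 -2]
  M: [ 0  0  1  0  0  1  1]
Row reduction gives pivot columns t,q; rank = 2

2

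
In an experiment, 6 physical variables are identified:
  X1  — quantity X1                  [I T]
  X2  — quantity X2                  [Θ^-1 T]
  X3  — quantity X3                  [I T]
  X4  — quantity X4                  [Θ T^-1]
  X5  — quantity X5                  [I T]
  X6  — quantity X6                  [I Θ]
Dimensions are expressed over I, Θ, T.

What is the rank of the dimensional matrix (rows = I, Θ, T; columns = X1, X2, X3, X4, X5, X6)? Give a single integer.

Write exponents as rows I,Θ,T / cols X1,X2,X3,X4,X5,X6:
  I: [ 1  0  1  0  1  1]
  Θ: [ 0 -1  0  1  0  1]
  T: [ 1  1  1 -1  1  0]
Echelon form has 2 nonzero rows (pivots: X1,X2)

2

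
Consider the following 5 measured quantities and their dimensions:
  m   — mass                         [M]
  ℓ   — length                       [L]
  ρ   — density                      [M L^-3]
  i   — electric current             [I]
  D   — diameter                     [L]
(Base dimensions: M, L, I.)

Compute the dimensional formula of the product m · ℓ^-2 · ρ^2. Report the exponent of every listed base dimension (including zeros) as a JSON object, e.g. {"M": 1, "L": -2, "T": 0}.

Dimensional matrix (M×L×I by m×ℓ×ρ×i×D):
  M: [ 1  0  1  0  0]
  L: [ 0  1 -3  0  1]
  I: [ 0  0  0  1  0]
  [M]: (1)·1+(-2)·0+(2)·1 = 3
  [L]: (1)·0+(-2)·1+(2)·-3 = -8
  [I]: (1)·0+(-2)·0+(2)·0 = 0
⇒ M^3 L^-8

{"M": 3, "L": -8, "I": 0}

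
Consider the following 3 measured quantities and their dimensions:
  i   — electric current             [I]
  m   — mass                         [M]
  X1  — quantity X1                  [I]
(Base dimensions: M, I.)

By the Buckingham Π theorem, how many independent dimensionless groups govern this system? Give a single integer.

Exponent matrix [M,I] × [i,m,X1]:
  M: [ 0  1  0]
  I: [ 1  0  1]
RREF → pivots at {i,m} ⇒ r = 2
Π count = n − r = 3 − 2 = 1

1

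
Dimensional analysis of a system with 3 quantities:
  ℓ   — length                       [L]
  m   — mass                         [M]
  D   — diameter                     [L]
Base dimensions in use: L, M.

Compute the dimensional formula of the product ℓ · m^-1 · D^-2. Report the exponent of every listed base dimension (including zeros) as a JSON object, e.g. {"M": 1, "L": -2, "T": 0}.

Dimensional matrix (L×M by ℓ×m×D):
  L: [ 1  0  1]
  M: [ 0  1  0]
  [L]: (1)·1+(-1)·0+(-2)·1 = -1
  [M]: (1)·0+(-1)·1+(-2)·0 = -1
⇒ L^-1 M^-1

{"L": -1, "M": -1}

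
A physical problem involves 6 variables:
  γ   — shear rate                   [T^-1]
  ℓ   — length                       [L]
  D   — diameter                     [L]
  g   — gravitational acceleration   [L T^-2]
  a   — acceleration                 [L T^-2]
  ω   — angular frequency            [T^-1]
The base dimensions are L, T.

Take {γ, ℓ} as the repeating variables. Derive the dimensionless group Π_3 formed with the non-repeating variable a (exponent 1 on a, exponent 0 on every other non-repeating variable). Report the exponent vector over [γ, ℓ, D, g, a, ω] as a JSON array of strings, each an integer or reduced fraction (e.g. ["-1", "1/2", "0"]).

Write exponents as rows L,T / cols γ,ℓ,D,g,a,ω:
  L: [ 0  1  1  1  1  0]
  T: [-1  0  0 -2 -2 -1]
RREF → pivots at {γ,ℓ} ⇒ r = 2
Pivot set = {γ,ℓ}, free = {D,g,a,ω}
RREF:
  r0: [   1    0    0    2    2    1]
  r1: [   0    1    1    1    1    0]
Fix exponent of a at 1, D at 0, g at 0, ω at 0; solve each RREF row for its pivot's exponent:
  r0: exp(γ) + (2)·1 = 0 ⇒ exp(γ) = -2
  r1: exp(ℓ) + (1)·1 = 0 ⇒ exp(ℓ) = -1
Π_3 = γ^-2 · ℓ^-1 · a

["-2", "-1", "0", "0", "1", "0"]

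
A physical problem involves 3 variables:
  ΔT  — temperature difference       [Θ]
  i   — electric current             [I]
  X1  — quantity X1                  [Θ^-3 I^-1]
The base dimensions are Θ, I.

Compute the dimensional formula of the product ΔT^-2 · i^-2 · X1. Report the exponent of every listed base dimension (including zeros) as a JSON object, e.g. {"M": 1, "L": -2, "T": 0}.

Dimensional matrix (Θ×I by ΔT×i×X1):
  Θ: [ 1  0 -3]
  I: [ 0  1 -1]
  [Θ]: (-2)·1+(-2)·0+(1)·-3 = -5
  [I]: (-2)·0+(-2)·1+(1)·-1 = -3
⇒ Θ^-5 I^-3

{"Θ": -5, "I": -3}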